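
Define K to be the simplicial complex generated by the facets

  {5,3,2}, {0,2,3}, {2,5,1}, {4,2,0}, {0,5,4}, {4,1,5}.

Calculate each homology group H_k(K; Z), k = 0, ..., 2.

H_0 ≅ Z,  H_1 ≅ Z,  H_2 = 0.

We work with the vertex ordering 0 < 1 < 2 < 3 < 4 < 5. The simplices of K, each written with vertices in increasing order, are:

  0-simplices (6): [0], [1], [2], [3], [4], [5]
  1-simplices (12): [0,2], [0,3], [0,4], [0,5], [1,2], [1,4], [1,5], [2,3], [2,4], [2,5], [3,5], [4,5]
  2-simplices (6): [0,2,3], [0,2,4], [0,4,5], [1,2,5], [1,4,5], [2,3,5]

Hence C_0 ≅ Z^6, C_1 ≅ Z^12, C_2 ≅ Z^6.

Boundary ∂_1: C_1 → C_0 sends each edge [p,q] (with p < q) to q − p. For instance
  ∂[1,4] = [4] − [1].
The resulting 6×12 matrix has rank 5, and its Smith normal form has invariant factors (1,1,1,1,1).

The boundary map ∂_2: C_2 → C_1 acts by ∂[p,q,r] = [q,r] − [p,r] + [p,q]. For instance
  ∂[0,2,3] = [2,3] − [0,3] + [0,2],
  ∂[1,4,5] = [4,5] − [1,5] + [1,4].
This gives a 12×6 integer matrix of rank 6; reducing to Smith normal form yields diagonal entries (1,1,1,1,1,1).

Reading off H_k = ker ∂_k / im ∂_{k+1}:

  H_0: rank C_0 − rank ∂_1 = 6 − 5 = 1, and the invariant factors of ∂_1 are all 1, so H_0 ≅ Z.
  H_1: rank ker ∂_1 − rank ∂_2 = (12 − 5) − 6 = 1, and the invariant factors of ∂_2 are all 1, so H_1 ≅ Z.
  H_2: rank ker ∂_2 − rank ∂_3 = (6 − 6) − 0 = 0, and there is no ∂_3, so H_2 ≅ 0.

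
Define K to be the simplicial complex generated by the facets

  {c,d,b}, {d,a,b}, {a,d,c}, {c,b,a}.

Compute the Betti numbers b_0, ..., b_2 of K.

b_0 = 1, b_1 = 0, b_2 = 1.

K has 4 vertices, 6 edges, 4 triangles.
rank ∂_0 = 0, rank ∂_1 = 3 ⇒ b_0 = 4 − 0 − 3 = 1; all invariant factors of ∂_1 are 1 so no torsion. So H_0 ≅ Z.
rank ∂_1 = 3, rank ∂_2 = 3 ⇒ b_1 = 6 − 3 − 3 = 0; all invariant factors of ∂_2 are 1 so no torsion. So H_1 ≅ 0.
rank ∂_2 = 3, rank ∂_3 = 0 ⇒ b_2 = 4 − 3 − 0 = 1. So H_2 ≅ Z.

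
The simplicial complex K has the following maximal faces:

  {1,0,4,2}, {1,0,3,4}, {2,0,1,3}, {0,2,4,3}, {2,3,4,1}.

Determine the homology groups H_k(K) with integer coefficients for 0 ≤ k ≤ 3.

Order the vertices as 0 < 1 < 2 < 3 < 4. Listing each simplex with vertices in this order, K has dimension 3 with simplices:

  0-simplices (5): [0], [1], [2], [3], [4]
  1-simplices (10): [0,1], [0,2], [0,3], [0,4], [1,2], [1,3], [1,4], [2,3], [2,4], [3,4]
  2-simplices (10): [0,1,2], [0,1,3], [0,1,4], [0,2,3], [0,2,4], [0,3,4], [1,2,3], [1,2,4], [1,3,4], [2,3,4]
  3-simplices (5): [0,1,2,3], [0,1,2,4], [0,1,3,4], [0,2,3,4], [1,2,3,4]

giving chain groups C_0 ≅ Z^5, C_1 ≅ Z^10, C_2 ≅ Z^10, C_3 ≅ Z^5.

∂_1: C_1 → C_0 is given by ∂[p,q] = [q] − [p]. For instance
  ∂[0,1] = [1] − [0].
The resulting 5×10 matrix has rank 4, and its Smith normal form has invariant factors (1,1,1,1).

∂_2: C_2 → C_1 maps a triangle to the signed sum of its edges. For instance
  ∂[1,3,4] = [3,4] − [1,4] + [1,3],
  ∂[0,2,4] = [2,4] − [0,4] + [0,2].
The 10×10 boundary matrix has rank 6 and Smith normal form diag(1,1,1,1,1,1).

Boundary ∂_3: C_3 → C_2 sends each 3-simplex σ to the alternating sum Σ_i (−1)^i (σ with its i-th vertex removed). For instance
  ∂[0,1,3,4] = [1,3,4] − [0,3,4] + [0,1,4] − [0,1,3],
  ∂[1,2,3,4] = [2,3,4] − [1,3,4] + [1,2,4] − [1,2,3].
The 10×5 boundary matrix has rank 4 and Smith normal form diag(1,1,1,1).

Now H_k = ker ∂_k / im ∂_{k+1}, so:

  H_0: rank C_0 − rank ∂_1 = 5 − 4 = 1, and the invariant factors of ∂_1 are all 1, so H_0 = Z.
  H_1: rank ker ∂_1 − rank ∂_2 = (10 − 4) − 6 = 0, and the invariant factors of ∂_2 are all 1, so H_1 = 0.
  H_2: rank ker ∂_2 − rank ∂_3 = (10 − 6) − 4 = 0, and the invariant factors of ∂_3 are all 1, so H_2 = 0.
  H_3: rank ker ∂_3 − rank ∂_4 = (5 − 4) − 0 = 1, and there is no ∂_4, so H_3 = Z.

H_0 ≅ Z,  H_1 = 0,  H_2 = 0,  H_3 ≅ Z.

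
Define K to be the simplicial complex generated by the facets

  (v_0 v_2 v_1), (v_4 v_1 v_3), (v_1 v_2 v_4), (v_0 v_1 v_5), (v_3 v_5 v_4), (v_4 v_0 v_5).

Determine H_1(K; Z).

Order the vertices as v_0 < v_1 < v_2 < v_3 < v_4 < v_5. Listing each simplex with vertices in this order, K has dimension 2 with simplices:

  0-simplices (6): [v_0], [v_1], [v_2], [v_3], [v_4], [v_5]
  1-simplices (12): [v_0,v_1], [v_0,v_2], [v_0,v_4], [v_0,v_5], [v_1,v_2], [v_1,v_3], [v_1,v_4], [v_1,v_5], [v_2,v_4], [v_3,v_4], [v_3,v_5], [v_4,v_5]
  2-simplices (6): [v_0,v_1,v_2], [v_0,v_1,v_5], [v_0,v_4,v_5], [v_1,v_2,v_4], [v_1,v_3,v_4], [v_3,v_4,v_5]

Hence C_0 ≅ Z^6, C_1 ≅ Z^12, C_2 ≅ Z^6.

Boundary ∂_1: C_1 → C_0 is given by ∂[p,q] = [q] − [p]. For instance
  ∂[v_1,v_2] = [v_2] − [v_1].
The 6×12 boundary matrix has rank 5 and Smith normal form diag(1,1,1,1,1).

The boundary map ∂_2: C_2 → C_1 maps a triangle to the signed sum of its edges. For instance
  ∂[v_1,v_2,v_4] = [v_2,v_4] − [v_1,v_4] + [v_1,v_2],
  ∂[v_3,v_4,v_5] = [v_4,v_5] − [v_3,v_5] + [v_3,v_4].
As a 12×6 matrix over Z this has rank 6, with invariant factors (1,1,1,1,1,1).

From H_k ≅ ker(∂_k) / im(∂_{k+1}) we obtain:

  H_1: rank ker ∂_1 − rank ∂_2 = (12 − 5) − 6 = 1, and the invariant factors of ∂_2 are all 1, so H_1 ≅ Z.

(K is a triangulation of the cylinder S^1 x I.)

H_1 = Z.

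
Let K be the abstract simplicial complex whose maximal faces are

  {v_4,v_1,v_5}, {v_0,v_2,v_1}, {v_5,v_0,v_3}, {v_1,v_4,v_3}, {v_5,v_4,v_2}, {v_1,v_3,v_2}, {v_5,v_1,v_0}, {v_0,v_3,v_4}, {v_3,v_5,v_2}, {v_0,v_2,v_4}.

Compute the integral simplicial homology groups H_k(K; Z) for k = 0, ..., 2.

H_0 = Z,  H_1 = Z/2,  H_2 = 0.

Order the vertices as v_0 < v_1 < v_2 < v_3 < v_4 < v_5. Listing each simplex with vertices in this order, K has dimension 2 with simplices:

  0-simplices (6): [v_0], [v_1], [v_2], [v_3], [v_4], [v_5]
  1-simplices (15): (15 of them)
  2-simplices (10): [v_0,v_1,v_2], [v_0,v_1,v_5], [v_0,v_2,v_4], [v_0,v_3,v_4], [v_0,v_3,v_5], [v_1,v_2,v_3], [v_1,v_3,v_4], [v_1,v_4,v_5], [v_2,v_3,v_5], [v_2,v_4,v_5]

so the chain groups are C_0 ≅ Z^6, C_1 ≅ Z^15, C_2 ≅ Z^10.

Boundary ∂_1: C_1 → C_0 is given by ∂[p,q] = [q] − [p]. For instance
  ∂[v_2,v_4] = [v_4] − [v_2].
The resulting 6×15 matrix has rank 5, and its Smith normal form has invariant factors (1,1,1,1,1).

∂_2: C_2 → C_1 acts by ∂[p,q,r] = [q,r] − [p,r] + [p,q]. For instance
  ∂[v_0,v_2,v_4] = [v_2,v_4] − [v_0,v_4] + [v_0,v_2],
  ∂[v_1,v_4,v_5] = [v_4,v_5] − [v_1,v_5] + [v_1,v_4].
This gives a 15×10 integer matrix of rank 10; reducing to Smith normal form yields diagonal entries (1,1,1,1,1,1,1,1,1,2).

Computing H_k = (kernel of ∂_k) / (image of ∂_{k+1}):

  H_0: rank C_0 − rank ∂_1 = 6 − 5 = 1, and the invariant factors of ∂_1 are all 1, so H_0 = Z.
  H_1: rank ker ∂_1 − rank ∂_2 = (15 − 5) − 10 = 0, and ∂_2 has invariant factor 2 > 1, so H_1 = Z/2.
  H_2: rank ker ∂_2 − rank ∂_3 = (10 − 10) − 0 = 0, and there is no ∂_3, so H_2 = 0.

(K is a triangulation of the real projective plane RP^2.)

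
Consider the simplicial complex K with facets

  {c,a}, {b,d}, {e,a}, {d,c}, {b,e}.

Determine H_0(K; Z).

Take the total order a < b < c < d < e on the vertex set. Then K (dimension 1) consists of the simplices:

  0-simplices (5): a, b, c, d, e
  1-simplices (5): ac, ae, bd, be, cd

giving chain groups C_0 ≅ Z^5, C_1 ≅ Z^5.

The boundary map ∂_1: C_1 → C_0 sends each edge [p,q] (with p < q) to q − p. For instance
  ∂cd = d − c.
This gives a 5×5 integer matrix of rank 4; reducing to Smith normal form yields diagonal entries (1,1,1,1).

Computing H_k = (kernel of ∂_k) / (image of ∂_{k+1}):

  H_0: rank C_0 − rank ∂_1 = 5 − 4 = 1, and the invariant factors of ∂_1 are all 1, so H_0 = Z.

(K is a triangulation of the circle S^1.)

H_0 = Z.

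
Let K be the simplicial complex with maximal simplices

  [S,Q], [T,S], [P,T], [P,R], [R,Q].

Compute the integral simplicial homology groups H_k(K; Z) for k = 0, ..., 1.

H_0 ≅ Z,  H_1 ≅ Z.

We work with the vertex ordering P < Q < R < S < T. The simplices of K, each written with vertices in increasing order, are:

  0-simplices (5): P, Q, R, S, T
  1-simplices (5): PR, PT, QR, QS, ST

so the chain groups are C_0 ≅ Z^5, C_1 ≅ Z^5.

∂_1: C_1 → C_0 maps an edge to its endpoints' difference, ∂[p,q] = q − p. For instance
  ∂QR = R − Q.
The 5×5 boundary matrix has rank 4 and Smith normal form diag(1,1,1,1).

Reading off H_k = ker ∂_k / im ∂_{k+1}:

  H_0: rank C_0 − rank ∂_1 = 5 − 4 = 1, and the invariant factors of ∂_1 are all 1, so H_0 = Z.
  H_1: rank ker ∂_1 − rank ∂_2 = (5 − 4) − 0 = 1, and there is no ∂_2, so H_1 = Z.

(K is a triangulation of the circle S^1.)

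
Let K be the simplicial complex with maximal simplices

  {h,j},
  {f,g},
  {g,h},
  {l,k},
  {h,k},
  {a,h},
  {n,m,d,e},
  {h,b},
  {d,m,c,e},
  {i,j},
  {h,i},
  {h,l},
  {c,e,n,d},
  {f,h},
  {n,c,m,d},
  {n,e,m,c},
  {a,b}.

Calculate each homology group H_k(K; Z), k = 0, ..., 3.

Take the total order a < b < c < d < e < f < g < h < i < j < k < l < m < n on the vertex set. Then K (dimension 3) consists of the simplices:

  0-simplices (14): a, b, c, d, e, f, g, h, i, j, k, l, m, n
  1-simplices (22): ab, ah, bh, cd, ce, cm, cn, de, dm, dn, em, en, fg, fh, gh, hi, hj, hk, hl, ij, kl, mn
  2-simplices (10): cde, cdm, cdn, cem, cen, cmn, dem, den, dmn, emn
  3-simplices (5): cdem, cden, cdmn, cemn, demn

Hence C_0 ≅ Z^14, C_1 ≅ Z^22, C_2 ≅ Z^10, C_3 ≅ Z^5.

The boundary map ∂_1: C_1 → C_0 is given by ∂[p,q] = [q] − [p].
The resulting 14×22 matrix has rank 12, and its Smith normal form has invariant factors (1,1,1,1,1,1,1,1,1,1,1,1).

Boundary ∂_2: C_2 → C_1 maps a triangle to the signed sum of its edges. For instance
  ∂cmn = mn − cn + cm,
  ∂cde = de − ce + cd.
This gives a 22×10 integer matrix of rank 6; reducing to Smith normal form yields diagonal entries (1,1,1,1,1,1).

The boundary map ∂_3: C_3 → C_2 sends each 3-simplex σ to the alternating sum Σ_i (−1)^i (σ with its i-th vertex removed). For instance
  ∂cden = den − cen + cdn − cde,
  ∂cdem = dem − cem + cdm − cde.
This gives a 10×5 integer matrix of rank 4; reducing to Smith normal form yields diagonal entries (1,1,1,1).

Computing H_k = (kernel of ∂_k) / (image of ∂_{k+1}):

  H_0: rank C_0 − rank ∂_1 = 14 − 12 = 2, and the invariant factors of ∂_1 are all 1, so H_0 ≅ Z^2.
  H_1: rank ker ∂_1 − rank ∂_2 = (22 − 12) − 6 = 4, and the invariant factors of ∂_2 are all 1, so H_1 ≅ Z^4.
  H_2: rank ker ∂_2 − rank ∂_3 = (10 − 6) − 4 = 0, and the invariant factors of ∂_3 are all 1, so H_2 ≅ 0.
  H_3: rank ker ∂_3 − rank ∂_4 = (5 − 4) − 0 = 1, and there is no ∂_4, so H_3 ≅ Z.

H_0 = Z^2,  H_1 = Z^4,  H_2 = 0,  H_3 = Z.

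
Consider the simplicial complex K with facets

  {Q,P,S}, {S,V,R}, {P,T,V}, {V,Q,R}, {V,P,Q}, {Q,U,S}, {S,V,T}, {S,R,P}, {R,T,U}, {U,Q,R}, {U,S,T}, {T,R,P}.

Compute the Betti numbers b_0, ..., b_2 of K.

b_0 = 1, b_1 = 0, b_2 = 0.

Take the total order P < Q < R < S < T < U < V on the vertex set. Then K (dimension 2) consists of the simplices:

  0-simplices (7): P, Q, R, S, T, U, V
  1-simplices (18): PQ, PR, PS, PT, PV, QR, QS, QU, QV, RS, RT, RU, RV, ST, SU, SV, TU, TV
  2-simplices (12): PQS, PQV, PRS, PRT, PTV, QRU, QRV, QSU, RSV, RTU, STU, STV

so the chain groups are C_0 ≅ Z^7, C_1 ≅ Z^18, C_2 ≅ Z^12.

The boundary map ∂_1: C_1 → C_0 sends each edge [p,q] (with p < q) to q − p. For instance
  ∂QV = V − Q.
This gives a 7×18 integer matrix of rank 6; reducing to Smith normal form yields diagonal entries (1,1,1,1,1,1).

∂_2: C_2 → C_1 acts by ∂[p,q,r] = [q,r] − [p,r] + [p,q]. For instance
  ∂QRV = RV − QV + QR,
  ∂PTV = TV − PV + PT.
This gives a 18×12 integer matrix of rank 12; reducing to Smith normal form yields diagonal entries (1,1,1,1,1,1,1,1,1,1,1,2).

Computing H_k = (kernel of ∂_k) / (image of ∂_{k+1}):

  H_0: rank C_0 − rank ∂_1 = 7 − 6 = 1, and the invariant factors of ∂_1 are all 1, so H_0 = Z.
  H_1: rank ker ∂_1 − rank ∂_2 = (18 − 6) − 12 = 0, and ∂_2 has invariant factor 2 > 1, so H_1 = Z_2.
  H_2: rank ker ∂_2 − rank ∂_3 = (12 − 12) − 0 = 0, and there is no ∂_3, so H_2 = 0.

(K is a triangulation of the real projective plane RP^2.)

Hence the Betti numbers are b_0 = 1, b_1 = 0, b_2 = 0.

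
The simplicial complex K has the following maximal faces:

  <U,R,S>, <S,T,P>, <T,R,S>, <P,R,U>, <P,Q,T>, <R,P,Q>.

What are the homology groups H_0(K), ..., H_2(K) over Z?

K has 6 vertices, 12 edges, 6 triangles.
rank ∂_0 = 0, rank ∂_1 = 5 ⇒ b_0 = 6 − 0 − 5 = 1; all invariant factors of ∂_1 are 1 so no torsion. So H_0 = Z.
rank ∂_1 = 5, rank ∂_2 = 6 ⇒ b_1 = 12 − 5 − 6 = 1; all invariant factors of ∂_2 are 1 so no torsion. So H_1 = Z.
rank ∂_2 = 6, rank ∂_3 = 0 ⇒ b_2 = 6 − 6 − 0 = 0. So H_2 = 0.

H_0 = Z,  H_1 = Z,  H_2 = 0.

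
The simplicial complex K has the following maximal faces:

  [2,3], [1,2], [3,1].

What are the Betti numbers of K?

We work with the vertex ordering 1 < 2 < 3. The simplices of K, each written with vertices in increasing order, are:

  0-simplices (3): [1], [2], [3]
  1-simplices (3): [1,2], [1,3], [2,3]

giving chain groups C_0 ≅ Z^3, C_1 ≅ Z^3.

Boundary ∂_1: C_1 → C_0 maps an edge to its endpoints' difference, ∂[p,q] = q − p. For instance
  ∂[1,3] = [3] − [1].
The 3×3 boundary matrix has rank 2 and Smith normal form diag(1,1).

Now H_k = ker ∂_k / im ∂_{k+1}, so:

  H_0: rank C_0 − rank ∂_1 = 3 − 2 = 1, and the invariant factors of ∂_1 are all 1, so H_0 ≅ Z.
  H_1: rank ker ∂_1 − rank ∂_2 = (3 − 2) − 0 = 1, and there is no ∂_2, so H_1 ≅ Z.

As a check, the Euler characteristic is 3 − 3 = 0, which agrees with 1 − 1 = 0.
(K is a triangulation of the circle S^1.)

Hence the Betti numbers are b_0 = 1, b_1 = 1.

b_0 = 1, b_1 = 1.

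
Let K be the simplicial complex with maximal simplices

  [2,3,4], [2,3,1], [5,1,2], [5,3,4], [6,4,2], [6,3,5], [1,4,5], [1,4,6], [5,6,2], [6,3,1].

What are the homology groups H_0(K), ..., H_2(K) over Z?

H_0 ≅ Z,  H_1 ≅ Z/2,  H_2 = 0.

Order the vertices as 1 < 2 < 3 < 4 < 5 < 6. Listing each simplex with vertices in this order, K has dimension 2 with simplices:

  0-simplices (6): [1], [2], [3], [4], [5], [6]
  1-simplices (15): [1,2], [1,3], [1,4], [1,5], [1,6], [2,3], [2,4], [2,5], [2,6], [3,4], [3,5], [3,6], [4,5], [4,6], [5,6]
  2-simplices (10): [1,2,3], [1,2,5], [1,3,6], [1,4,5], [1,4,6], [2,3,4], [2,4,6], [2,5,6], [3,4,5], [3,5,6]

so the chain groups are C_0 ≅ Z^6, C_1 ≅ Z^15, C_2 ≅ Z^10.

∂_1: C_1 → C_0 sends each edge [p,q] (with p < q) to q − p.
As a 6×15 matrix over Z this has rank 5, with invariant factors (1,1,1,1,1).

Boundary ∂_2: C_2 → C_1 sends each 2-simplex [p,q,r] to [q,r] − [p,r] + [p,q]. For instance
  ∂[1,2,3] = [2,3] − [1,3] + [1,2],
  ∂[1,4,6] = [4,6] − [1,6] + [1,4].
This gives a 15×10 integer matrix of rank 10; reducing to Smith normal form yields diagonal entries (1,1,1,1,1,1,1,1,1,2).

Reading off H_k = ker ∂_k / im ∂_{k+1}:

  H_0: rank C_0 − rank ∂_1 = 6 − 5 = 1, and the invariant factors of ∂_1 are all 1, so H_0 ≅ Z.
  H_1: rank ker ∂_1 − rank ∂_2 = (15 − 5) − 10 = 0, and ∂_2 has invariant factor 2 > 1, so H_1 ≅ Z/2.
  H_2: rank ker ∂_2 − rank ∂_3 = (10 − 10) − 0 = 0, and there is no ∂_3, so H_2 ≅ 0.

As a check, the Euler characteristic is 6 − 15 + 10 = 1, which agrees with 1 − 0 + 0 = 1.
(K is a triangulation of the real projective plane RP^2.)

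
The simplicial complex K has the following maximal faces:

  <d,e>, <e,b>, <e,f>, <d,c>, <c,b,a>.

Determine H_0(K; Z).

Fix the vertex order a < b < c < d < e < f and write every simplex with vertices in increasing order. Then dim K = 2 and the simplices of K are:

  0-simplices (6): a, b, c, d, e, f
  1-simplices (7): ab, ac, bc, be, cd, de, ef
  2-simplices (1): abc

giving chain groups C_0 ≅ Z^6, C_1 ≅ Z^7, C_2 ≅ Z^1.

The boundary map ∂_1: C_1 → C_0 is given by ∂[p,q] = [q] − [p]. For instance
  ∂ac = c − a.
The resulting 6×7 matrix has rank 5, and its Smith normal form has invariant factors (1,1,1,1,1).

Boundary ∂_2: C_2 → C_1 acts by ∂[p,q,r] = [q,r] − [p,r] + [p,q]. For instance
  ∂abc = bc − ac + ab.
The 7×1 boundary matrix has rank 1 and Smith normal form diag(1).

Computing H_k = (kernel of ∂_k) / (image of ∂_{k+1}):

  H_0: rank C_0 − rank ∂_1 = 6 − 5 = 1, and the invariant factors of ∂_1 are all 1, so H_0 = Z.

H_0 ≅ Z.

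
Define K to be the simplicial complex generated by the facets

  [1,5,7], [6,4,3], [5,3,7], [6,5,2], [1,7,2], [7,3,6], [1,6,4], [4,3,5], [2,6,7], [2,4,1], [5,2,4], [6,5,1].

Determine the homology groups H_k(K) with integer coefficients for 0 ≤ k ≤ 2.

H_0 = Z,  H_1 = Z/2Z,  H_2 = 0.

Order the vertices as 1 < 2 < 3 < 4 < 5 < 6 < 7. Listing each simplex with vertices in this order, K has dimension 2 with simplices:

  0-simplices (7): [1], [2], [3], [4], [5], [6], [7]
  1-simplices (18): [1,2], [1,4], [1,5], [1,6], [1,7], [2,4], [2,5], [2,6], [2,7], [3,4], [3,5], [3,6], [3,7], [4,5], [4,6], [5,6], [5,7], [6,7]
  2-simplices (12): [1,2,4], [1,2,7], [1,4,6], [1,5,6], [1,5,7], [2,4,5], [2,5,6], [2,6,7], [3,4,5], [3,4,6], [3,5,7], [3,6,7]

Hence C_0 ≅ Z^7, C_1 ≅ Z^18, C_2 ≅ Z^12.

The boundary map ∂_1: C_1 → C_0 sends each edge [p,q] (with p < q) to q − p. For instance
  ∂[1,6] = [6] − [1].
The 7×18 boundary matrix has rank 6 and Smith normal form diag(1,1,1,1,1,1).

Boundary ∂_2: C_2 → C_1 sends each 2-simplex [p,q,r] to [q,r] − [p,r] + [p,q]. For instance
  ∂[2,6,7] = [6,7] − [2,7] + [2,6],
  ∂[3,5,7] = [5,7] − [3,7] + [3,5].
As a 18×12 matrix over Z this has rank 12, with invariant factors (1,1,1,1,1,1,1,1,1,1,1,2).

From H_k ≅ ker(∂_k) / im(∂_{k+1}) we obtain:

  H_0: rank C_0 − rank ∂_1 = 7 − 6 = 1, and the invariant factors of ∂_1 are all 1, so H_0 ≅ Z.
  H_1: rank ker ∂_1 − rank ∂_2 = (18 − 6) − 12 = 0, and ∂_2 has invariant factor 2 > 1, so H_1 ≅ Z/2Z.
  H_2: rank ker ∂_2 − rank ∂_3 = (12 − 12) − 0 = 0, and there is no ∂_3, so H_2 ≅ 0.

(K is a triangulation of the real projective plane RP^2.)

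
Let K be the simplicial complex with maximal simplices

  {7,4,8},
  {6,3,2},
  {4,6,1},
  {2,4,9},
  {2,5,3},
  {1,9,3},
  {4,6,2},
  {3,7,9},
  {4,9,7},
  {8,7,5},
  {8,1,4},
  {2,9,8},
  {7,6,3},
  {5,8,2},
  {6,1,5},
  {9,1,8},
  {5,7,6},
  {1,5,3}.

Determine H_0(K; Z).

H_0 = Z.

Take the total order 1 < 2 < 3 < 4 < 5 < 6 < 7 < 8 < 9 on the vertex set. Then K (dimension 2) consists of the simplices:

  0-simplices (9): [1], [2], [3], [4], [5], [6], [7], [8], [9]
  1-simplices (27): (27 of them)
  2-simplices (18): [1,3,5], [1,3,9], [1,4,6], [1,4,8], [1,5,6], [1,8,9], [2,3,5], [2,3,6], [2,4,6], [2,4,9], [2,5,8], [2,8,9], [3,6,7], [3,7,9], [4,7,8], [4,7,9], [5,6,7], [5,7,8]

so the chain groups are C_0 ≅ Z^9, C_1 ≅ Z^27, C_2 ≅ Z^18.

Boundary ∂_1: C_1 → C_0 sends each edge [p,q] (with p < q) to q − p.
The 9×27 boundary matrix has rank 8 and Smith normal form diag(1,1,1,1,1,1,1,1).

The boundary map ∂_2: C_2 → C_1 maps a triangle to the signed sum of its edges. For instance
  ∂[5,6,7] = [6,7] − [5,7] + [5,6],
  ∂[5,7,8] = [7,8] − [5,8] + [5,7].
This gives a 27×18 integer matrix of rank 18; reducing to Smith normal form yields diagonal entries (1,1,1,1,1,1,1,1,1,1,1,1,1,1,1,1,1,2).

Computing H_k = (kernel of ∂_k) / (image of ∂_{k+1}):

  H_0: rank C_0 − rank ∂_1 = 9 − 8 = 1, and the invariant factors of ∂_1 are all 1, so H_0 = Z.

(K is a triangulation of the Klein bottle.)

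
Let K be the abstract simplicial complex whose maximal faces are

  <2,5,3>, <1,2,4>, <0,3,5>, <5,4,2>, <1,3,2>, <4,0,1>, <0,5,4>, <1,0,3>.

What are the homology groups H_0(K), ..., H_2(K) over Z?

H_0 = Z,  H_1 = 0,  H_2 = Z.

Fix the vertex order 0 < 1 < 2 < 3 < 4 < 5 and write every simplex with vertices in increasing order. Then dim K = 2 and the simplices of K are:

  0-simplices (6): [0], [1], [2], [3], [4], [5]
  1-simplices (12): [0,1], [0,3], [0,4], [0,5], [1,2], [1,3], [1,4], [2,3], [2,4], [2,5], [3,5], [4,5]
  2-simplices (8): [0,1,3], [0,1,4], [0,3,5], [0,4,5], [1,2,3], [1,2,4], [2,3,5], [2,4,5]

Hence C_0 ≅ Z^6, C_1 ≅ Z^12, C_2 ≅ Z^8.

Boundary ∂_1: C_1 → C_0 maps an edge to its endpoints' difference, ∂[p,q] = q − p. For instance
  ∂[2,4] = [4] − [2].
This gives a 6×12 integer matrix of rank 5; reducing to Smith normal form yields diagonal entries (1,1,1,1,1).

Boundary ∂_2: C_2 → C_1 acts by ∂[p,q,r] = [q,r] − [p,r] + [p,q]. For instance
  ∂[0,4,5] = [4,5] − [0,5] + [0,4],
  ∂[0,3,5] = [3,5] − [0,5] + [0,3].
This gives a 12×8 integer matrix of rank 7; reducing to Smith normal form yields diagonal entries (1,1,1,1,1,1,1).

From H_k ≅ ker(∂_k) / im(∂_{k+1}) we obtain:

  H_0: rank C_0 − rank ∂_1 = 6 − 5 = 1, and the invariant factors of ∂_1 are all 1, so H_0 ≅ Z.
  H_1: rank ker ∂_1 − rank ∂_2 = (12 − 5) − 7 = 0, and the invariant factors of ∂_2 are all 1, so H_1 ≅ 0.
  H_2: rank ker ∂_2 − rank ∂_3 = (8 − 7) − 0 = 1, and there is no ∂_3, so H_2 ≅ Z.

As a check, the Euler characteristic is 6 − 12 + 8 = 2, which agrees with 1 − 0 + 1 = 2.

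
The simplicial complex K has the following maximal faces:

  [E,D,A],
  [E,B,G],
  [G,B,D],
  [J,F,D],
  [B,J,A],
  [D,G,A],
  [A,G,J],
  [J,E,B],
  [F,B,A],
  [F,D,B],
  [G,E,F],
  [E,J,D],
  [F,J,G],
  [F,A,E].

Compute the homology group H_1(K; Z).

H_1 ≅ Z^2.

Fix the vertex order A < B < D < E < F < G < J and write every simplex with vertices in increasing order. Then dim K = 2 and the simplices of K are:

  0-simplices (7): A, B, D, E, F, G, J
  1-simplices (21): AB, AD, AE, AF, AG, AJ, BD, BE, BF, BG, BJ, DE, DF, DG, DJ, EF, EG, EJ, FG, FJ, GJ
  2-simplices (14): ABF, ABJ, ADE, ADG, AEF, AGJ, BDF, BDG, BEG, BEJ, DEJ, DFJ, EFG, FGJ

Hence C_0 ≅ Z^7, C_1 ≅ Z^21, C_2 ≅ Z^14.

The boundary map ∂_1: C_1 → C_0 maps an edge to its endpoints' difference, ∂[p,q] = q − p. For instance
  ∂AJ = J − A.
As a 7×21 matrix over Z this has rank 6, with invariant factors (1,1,1,1,1,1).

∂_2: C_2 → C_1 acts by ∂[p,q,r] = [q,r] − [p,r] + [p,q]. For instance
  ∂ADE = DE − AE + AD,
  ∂EFG = FG − EG + EF.
The 21×14 boundary matrix has rank 13 and Smith normal form diag(1,1,1,1,1,1,1,1,1,1,1,1,1).

From H_k ≅ ker(∂_k) / im(∂_{k+1}) we obtain:

  H_1: rank ker ∂_1 − rank ∂_2 = (21 − 6) − 13 = 2, and the invariant factors of ∂_2 are all 1, so H_1 = Z^2.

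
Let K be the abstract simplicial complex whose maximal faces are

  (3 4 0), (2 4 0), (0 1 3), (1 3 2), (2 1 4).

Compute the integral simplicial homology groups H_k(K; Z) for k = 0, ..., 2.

H_0 ≅ Z,  H_1 ≅ Z,  H_2 = 0.

We work with the vertex ordering 0 < 1 < 2 < 3 < 4. The simplices of K, each written with vertices in increasing order, are:

  0-simplices (5): [0], [1], [2], [3], [4]
  1-simplices (10): [0,1], [0,2], [0,3], [0,4], [1,2], [1,3], [1,4], [2,3], [2,4], [3,4]
  2-simplices (5): [0,1,3], [0,2,4], [0,3,4], [1,2,3], [1,2,4]

giving chain groups C_0 ≅ Z^5, C_1 ≅ Z^10, C_2 ≅ Z^5.

The boundary map ∂_1: C_1 → C_0 maps an edge to its endpoints' difference, ∂[p,q] = q − p. For instance
  ∂[0,4] = [4] − [0].
As a 5×10 matrix over Z this has rank 4, with invariant factors (1,1,1,1).

The boundary map ∂_2: C_2 → C_1 maps a triangle to the signed sum of its edges. For instance
  ∂[0,2,4] = [2,4] − [0,4] + [0,2],
  ∂[1,2,3] = [2,3] − [1,3] + [1,2].
As a 10×5 matrix over Z this has rank 5, with invariant factors (1,1,1,1,1).

Computing H_k = (kernel of ∂_k) / (image of ∂_{k+1}):

  H_0: rank C_0 − rank ∂_1 = 5 − 4 = 1, and the invariant factors of ∂_1 are all 1, so H_0 = Z.
  H_1: rank ker ∂_1 − rank ∂_2 = (10 − 4) − 5 = 1, and the invariant factors of ∂_2 are all 1, so H_1 = Z.
  H_2: rank ker ∂_2 − rank ∂_3 = (5 − 5) − 0 = 0, and there is no ∂_3, so H_2 = 0.

(K is a triangulation of the Möbius band.)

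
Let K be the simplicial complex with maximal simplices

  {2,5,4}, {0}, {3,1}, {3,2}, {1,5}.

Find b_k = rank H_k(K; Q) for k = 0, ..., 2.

We work with the vertex ordering 0 < 1 < 2 < 3 < 4 < 5. The simplices of K, each written with vertices in increasing order, are:

  0-simplices (6): [0], [1], [2], [3], [4], [5]
  1-simplices (6): [1,3], [1,5], [2,3], [2,4], [2,5], [4,5]
  2-simplices (1): [2,4,5]

giving chain groups C_0 ≅ Z^6, C_1 ≅ Z^6, C_2 ≅ Z^1.

The boundary map ∂_1: C_1 → C_0 sends each edge [p,q] (with p < q) to q − p. For instance
  ∂[1,3] = [3] − [1].
The resulting 6×6 matrix has rank 4, and its Smith normal form has invariant factors (1,1,1,1).

∂_2: C_2 → C_1 acts by ∂[p,q,r] = [q,r] − [p,r] + [p,q]. For instance
  ∂[2,4,5] = [4,5] − [2,5] + [2,4].
The 6×1 boundary matrix has rank 1 and Smith normal form diag(1).

Now H_k = ker ∂_k / im ∂_{k+1}, so:

  H_0: rank C_0 − rank ∂_1 = 6 − 4 = 2, and the invariant factors of ∂_1 are all 1, so H_0 ≅ Z^2.
  H_1: rank ker ∂_1 − rank ∂_2 = (6 − 4) − 1 = 1, and the invariant factors of ∂_2 are all 1, so H_1 ≅ Z.
  H_2: rank ker ∂_2 − rank ∂_3 = (1 − 1) − 0 = 0, and there is no ∂_3, so H_2 ≅ 0.

As a check, the Euler characteristic is 6 − 6 + 1 = 1, which agrees with 2 − 1 + 0 = 1.

Hence the Betti numbers are b_0 = 2, b_1 = 1, b_2 = 0.

b_0 = 2, b_1 = 1, b_2 = 0.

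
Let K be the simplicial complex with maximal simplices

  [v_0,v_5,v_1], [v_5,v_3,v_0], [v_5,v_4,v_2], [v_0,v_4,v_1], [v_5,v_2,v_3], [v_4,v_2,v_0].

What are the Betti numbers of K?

Order the vertices as v_0 < v_1 < v_2 < v_3 < v_4 < v_5. Listing each simplex with vertices in this order, K has dimension 2 with simplices:

  0-simplices (6): [v_0], [v_1], [v_2], [v_3], [v_4], [v_5]
  1-simplices (12): [v_0,v_1], [v_0,v_2], [v_0,v_3], [v_0,v_4], [v_0,v_5], [v_1,v_4], [v_1,v_5], [v_2,v_3], [v_2,v_4], [v_2,v_5], [v_3,v_5], [v_4,v_5]
  2-simplices (6): [v_0,v_1,v_4], [v_0,v_1,v_5], [v_0,v_2,v_4], [v_0,v_3,v_5], [v_2,v_3,v_5], [v_2,v_4,v_5]

so the chain groups are C_0 ≅ Z^6, C_1 ≅ Z^12, C_2 ≅ Z^6.

Boundary ∂_1: C_1 → C_0 is given by ∂[p,q] = [q] − [p]. For instance
  ∂[v_1,v_4] = [v_4] − [v_1].
This gives a 6×12 integer matrix of rank 5; reducing to Smith normal form yields diagonal entries (1,1,1,1,1).

The boundary map ∂_2: C_2 → C_1 sends each 2-simplex [p,q,r] to [q,r] − [p,r] + [p,q]. For instance
  ∂[v_0,v_1,v_4] = [v_1,v_4] − [v_0,v_4] + [v_0,v_1],
  ∂[v_0,v_2,v_4] = [v_2,v_4] − [v_0,v_4] + [v_0,v_2].
The 12×6 boundary matrix has rank 6 and Smith normal form diag(1,1,1,1,1,1).

Now H_k = ker ∂_k / im ∂_{k+1}, so:

  H_0: rank C_0 − rank ∂_1 = 6 − 5 = 1, and the invariant factors of ∂_1 are all 1, so H_0 = Z.
  H_1: rank ker ∂_1 − rank ∂_2 = (12 − 5) − 6 = 1, and the invariant factors of ∂_2 are all 1, so H_1 = Z.
  H_2: rank ker ∂_2 − rank ∂_3 = (6 − 6) − 0 = 0, and there is no ∂_3, so H_2 = 0.

Hence the Betti numbers are b_0 = 1, b_1 = 1, b_2 = 0.

b_0 = 1, b_1 = 1, b_2 = 0.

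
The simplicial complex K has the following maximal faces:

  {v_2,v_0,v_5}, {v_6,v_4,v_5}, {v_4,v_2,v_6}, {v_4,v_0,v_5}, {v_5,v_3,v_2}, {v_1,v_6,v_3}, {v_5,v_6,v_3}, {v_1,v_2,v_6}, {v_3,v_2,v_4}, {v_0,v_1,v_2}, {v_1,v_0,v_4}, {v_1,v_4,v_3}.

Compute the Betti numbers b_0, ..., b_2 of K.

b_0 = 1, b_1 = 0, b_2 = 0.

Fix the vertex order v_0 < v_1 < v_2 < v_3 < v_4 < v_5 < v_6 and write every simplex with vertices in increasing order. Then dim K = 2 and the simplices of K are:

  0-simplices (7): [v_0], [v_1], [v_2], [v_3], [v_4], [v_5], [v_6]
  1-simplices (18): (18 of them)
  2-simplices (12): (12 of them)

so the chain groups are C_0 ≅ Z^7, C_1 ≅ Z^18, C_2 ≅ Z^12.

∂_1: C_1 → C_0 is given by ∂[p,q] = [q] − [p]. For instance
  ∂[v_0,v_5] = [v_5] − [v_0].
As a 7×18 matrix over Z this has rank 6, with invariant factors (1,1,1,1,1,1).

The boundary map ∂_2: C_2 → C_1 maps a triangle to the signed sum of its edges. For instance
  ∂[v_1,v_2,v_6] = [v_2,v_6] − [v_1,v_6] + [v_1,v_2],
  ∂[v_0,v_1,v_2] = [v_1,v_2] − [v_0,v_2] + [v_0,v_1].
The resulting 18×12 matrix has rank 12, and its Smith normal form has invariant factors (1,1,1,1,1,1,1,1,1,1,1,2).

Computing H_k = (kernel of ∂_k) / (image of ∂_{k+1}):

  H_0: rank C_0 − rank ∂_1 = 7 − 6 = 1, and the invariant factors of ∂_1 are all 1, so H_0 = Z.
  H_1: rank ker ∂_1 − rank ∂_2 = (18 − 6) − 12 = 0, and ∂_2 has invariant factor 2 > 1, so H_1 = Z_2.
  H_2: rank ker ∂_2 − rank ∂_3 = (12 − 12) − 0 = 0, and there is no ∂_3, so H_2 = 0.

As a check, the Euler characteristic is 7 − 18 + 12 = 1, which agrees with 1 − 0 + 0 = 1.
(K is a triangulation of the real projective plane RP^2.)

Hence the Betti numbers are b_0 = 1, b_1 = 0, b_2 = 0.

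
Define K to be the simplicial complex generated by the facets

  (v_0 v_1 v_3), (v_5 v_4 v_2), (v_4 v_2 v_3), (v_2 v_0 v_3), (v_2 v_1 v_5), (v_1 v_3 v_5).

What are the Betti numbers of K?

Order the vertices as v_0 < v_1 < v_2 < v_3 < v_4 < v_5. Listing each simplex with vertices in this order, K has dimension 2 with simplices:

  0-simplices (6): [v_0], [v_1], [v_2], [v_3], [v_4], [v_5]
  1-simplices (12): [v_0,v_1], [v_0,v_2], [v_0,v_3], [v_1,v_2], [v_1,v_3], [v_1,v_5], [v_2,v_3], [v_2,v_4], [v_2,v_5], [v_3,v_4], [v_3,v_5], [v_4,v_5]
  2-simplices (6): [v_0,v_1,v_3], [v_0,v_2,v_3], [v_1,v_2,v_5], [v_1,v_3,v_5], [v_2,v_3,v_4], [v_2,v_4,v_5]

so the chain groups are C_0 ≅ Z^6, C_1 ≅ Z^12, C_2 ≅ Z^6.

Boundary ∂_1: C_1 → C_0 is given by ∂[p,q] = [q] − [p]. For instance
  ∂[v_3,v_5] = [v_5] − [v_3].
As a 6×12 matrix over Z this has rank 5, with invariant factors (1,1,1,1,1).

∂_2: C_2 → C_1 maps a triangle to the signed sum of its edges. For instance
  ∂[v_2,v_3,v_4] = [v_3,v_4] − [v_2,v_4] + [v_2,v_3],
  ∂[v_0,v_2,v_3] = [v_2,v_3] − [v_0,v_3] + [v_0,v_2].
This gives a 12×6 integer matrix of rank 6; reducing to Smith normal form yields diagonal entries (1,1,1,1,1,1).

Reading off H_k = ker ∂_k / im ∂_{k+1}:

  H_0: rank C_0 − rank ∂_1 = 6 − 5 = 1, and the invariant factors of ∂_1 are all 1, so H_0 = Z.
  H_1: rank ker ∂_1 − rank ∂_2 = (12 − 5) − 6 = 1, and the invariant factors of ∂_2 are all 1, so H_1 = Z.
  H_2: rank ker ∂_2 − rank ∂_3 = (6 − 6) − 0 = 0, and there is no ∂_3, so H_2 = 0.

Hence the Betti numbers are b_0 = 1, b_1 = 1, b_2 = 0.

b_0 = 1, b_1 = 1, b_2 = 0.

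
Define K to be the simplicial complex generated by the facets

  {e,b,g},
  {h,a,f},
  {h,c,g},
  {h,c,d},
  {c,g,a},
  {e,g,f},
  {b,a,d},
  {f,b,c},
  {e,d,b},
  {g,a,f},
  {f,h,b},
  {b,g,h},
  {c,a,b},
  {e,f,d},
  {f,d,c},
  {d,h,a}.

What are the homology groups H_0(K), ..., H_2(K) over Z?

H_0 = Z,  H_1 = Z^2,  H_2 = Z.

Fix the vertex order a < b < c < d < e < f < g < h and write every simplex with vertices in increasing order. Then dim K = 2 and the simplices of K are:

  0-simplices (8): a, b, c, d, e, f, g, h
  1-simplices (24): ab, ac, ad, af, ag, ah, bc, bd, be, bf, bg, bh, cd, cf, cg, ch, de, df, dh, ef, eg, fg, fh, gh
  2-simplices (16): abc, abd, acg, adh, afg, afh, bcf, bde, beg, bfh, bgh, cdf, cdh, cgh, def, efg

giving chain groups C_0 ≅ Z^8, C_1 ≅ Z^24, C_2 ≅ Z^16.

The boundary map ∂_1: C_1 → C_0 is given by ∂[p,q] = [q] − [p]. For instance
  ∂bd = d − b.
The resulting 8×24 matrix has rank 7, and its Smith normal form has invariant factors (1,1,1,1,1,1,1).

Boundary ∂_2: C_2 → C_1 acts by ∂[p,q,r] = [q,r] − [p,r] + [p,q]. For instance
  ∂cdf = df − cf + cd,
  ∂bcf = cf − bf + bc.
The resulting 24×16 matrix has rank 15, and its Smith normal form has invariant factors (1,1,1,1,1,1,1,1,1,1,1,1,1,1,1).

Reading off H_k = ker ∂_k / im ∂_{k+1}:

  H_0: rank C_0 − rank ∂_1 = 8 − 7 = 1, and the invariant factors of ∂_1 are all 1, so H_0 ≅ Z.
  H_1: rank ker ∂_1 − rank ∂_2 = (24 − 7) − 15 = 2, and the invariant factors of ∂_2 are all 1, so H_1 ≅ Z^2.
  H_2: rank ker ∂_2 − rank ∂_3 = (16 − 15) − 0 = 1, and there is no ∂_3, so H_2 ≅ Z.

As a check, the Euler characteristic is 8 − 24 + 16 = 0, which agrees with 1 − 2 + 1 = 0.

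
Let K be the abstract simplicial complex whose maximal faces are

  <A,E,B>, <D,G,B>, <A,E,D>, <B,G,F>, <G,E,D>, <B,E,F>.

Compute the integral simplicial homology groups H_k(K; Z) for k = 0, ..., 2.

Fix the vertex order A < B < D < E < F < G and write every simplex with vertices in increasing order. Then dim K = 2 and the simplices of K are:

  0-simplices (6): A, B, D, E, F, G
  1-simplices (12): AB, AD, AE, BD, BE, BF, BG, DE, DG, EF, EG, FG
  2-simplices (6): ABE, ADE, BDG, BEF, BFG, DEG

so the chain groups are C_0 ≅ Z^6, C_1 ≅ Z^12, C_2 ≅ Z^6.

∂_1: C_1 → C_0 maps an edge to its endpoints' difference, ∂[p,q] = q − p. For instance
  ∂DG = G − D.
As a 6×12 matrix over Z this has rank 5, with invariant factors (1,1,1,1,1).

Boundary ∂_2: C_2 → C_1 maps a triangle to the signed sum of its edges. For instance
  ∂ADE = DE − AE + AD,
  ∂BFG = FG − BG + BF.
The 12×6 boundary matrix has rank 6 and Smith normal form diag(1,1,1,1,1,1).

Now H_k = ker ∂_k / im ∂_{k+1}, so:

  H_0: rank C_0 − rank ∂_1 = 6 − 5 = 1, and the invariant factors of ∂_1 are all 1, so H_0 ≅ Z.
  H_1: rank ker ∂_1 − rank ∂_2 = (12 − 5) − 6 = 1, and the invariant factors of ∂_2 are all 1, so H_1 ≅ Z.
  H_2: rank ker ∂_2 − rank ∂_3 = (6 − 6) − 0 = 0, and there is no ∂_3, so H_2 ≅ 0.

H_0 = Z,  H_1 = Z,  H_2 = 0.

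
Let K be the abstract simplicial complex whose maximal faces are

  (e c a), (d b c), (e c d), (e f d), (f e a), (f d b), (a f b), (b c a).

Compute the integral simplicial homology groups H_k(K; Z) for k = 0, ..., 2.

H_0 ≅ Z,  H_1 = 0,  H_2 ≅ Z.

Order the vertices as a < b < c < d < e < f. Listing each simplex with vertices in this order, K has dimension 2 with simplices:

  0-simplices (6): a, b, c, d, e, f
  1-simplices (12): ab, ac, ae, af, bc, bd, bf, cd, ce, de, df, ef
  2-simplices (8): abc, abf, ace, aef, bcd, bdf, cde, def

so the chain groups are C_0 ≅ Z^6, C_1 ≅ Z^12, C_2 ≅ Z^8.

∂_1: C_1 → C_0 sends each edge [p,q] (with p < q) to q − p.
The resulting 6×12 matrix has rank 5, and its Smith normal form has invariant factors (1,1,1,1,1).

∂_2: C_2 → C_1 sends each 2-simplex [p,q,r] to [q,r] − [p,r] + [p,q]. For instance
  ∂abc = bc − ac + ab,
  ∂bcd = cd − bd + bc.
The 12×8 boundary matrix has rank 7 and Smith normal form diag(1,1,1,1,1,1,1).

From H_k ≅ ker(∂_k) / im(∂_{k+1}) we obtain:

  H_0: rank C_0 − rank ∂_1 = 6 − 5 = 1, and the invariant factors of ∂_1 are all 1, so H_0 = Z.
  H_1: rank ker ∂_1 − rank ∂_2 = (12 − 5) − 7 = 0, and the invariant factors of ∂_2 are all 1, so H_1 = 0.
  H_2: rank ker ∂_2 − rank ∂_3 = (8 − 7) − 0 = 1, and there is no ∂_3, so H_2 = Z.

As a check, the Euler characteristic is 6 − 12 + 8 = 2, which agrees with 1 − 0 + 1 = 2.
(K is a triangulation of the 2-sphere S^2.)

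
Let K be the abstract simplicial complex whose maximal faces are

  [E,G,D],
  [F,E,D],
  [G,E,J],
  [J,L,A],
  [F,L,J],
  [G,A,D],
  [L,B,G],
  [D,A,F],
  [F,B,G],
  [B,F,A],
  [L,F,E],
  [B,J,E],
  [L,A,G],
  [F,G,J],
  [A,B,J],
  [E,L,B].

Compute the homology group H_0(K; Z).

H_0 ≅ Z.

Order the vertices as A < B < D < E < F < G < J < L. Listing each simplex with vertices in this order, K has dimension 2 with simplices:

  0-simplices (8): A, B, D, E, F, G, J, L
  1-simplices (24): AB, AD, AF, AG, AJ, AL, BE, BF, BG, BJ, BL, DE, DF, DG, EF, EG, EJ, EL, FG, FJ, FL, GJ, GL, JL
  2-simplices (16): ABF, ABJ, ADF, ADG, AGL, AJL, BEJ, BEL, BFG, BGL, DEF, DEG, EFL, EGJ, FGJ, FJL

Hence C_0 ≅ Z^8, C_1 ≅ Z^24, C_2 ≅ Z^16.

∂_1: C_1 → C_0 is given by ∂[p,q] = [q] − [p]. For instance
  ∂FJ = J − F.
This gives a 8×24 integer matrix of rank 7; reducing to Smith normal form yields diagonal entries (1,1,1,1,1,1,1).

The boundary map ∂_2: C_2 → C_1 acts by ∂[p,q,r] = [q,r] − [p,r] + [p,q]. For instance
  ∂DEF = EF − DF + DE,
  ∂BEL = EL − BL + BE.
The 24×16 boundary matrix has rank 15 and Smith normal form diag(1,1,1,1,1,1,1,1,1,1,1,1,1,1,1).

From H_k ≅ ker(∂_k) / im(∂_{k+1}) we obtain:

  H_0: rank C_0 − rank ∂_1 = 8 − 7 = 1, and the invariant factors of ∂_1 are all 1, so H_0 ≅ Z.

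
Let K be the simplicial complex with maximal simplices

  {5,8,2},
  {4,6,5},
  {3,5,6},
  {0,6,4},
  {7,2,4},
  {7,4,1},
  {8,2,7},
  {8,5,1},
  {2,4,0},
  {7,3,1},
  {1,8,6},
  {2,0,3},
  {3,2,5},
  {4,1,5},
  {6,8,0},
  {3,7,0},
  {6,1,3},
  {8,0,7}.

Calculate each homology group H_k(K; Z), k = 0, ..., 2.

H_0 = Z,  H_1 = Z ⊕ Z/2,  H_2 = 0.

Fix the vertex order 0 < 1 < 2 < 3 < 4 < 5 < 6 < 7 < 8 and write every simplex with vertices in increasing order. Then dim K = 2 and the simplices of K are:

  0-simplices (9): [0], [1], [2], [3], [4], [5], [6], [7], [8]
  1-simplices (27): (27 of them)
  2-simplices (18): [0,2,3], [0,2,4], [0,3,7], [0,4,6], [0,6,8], [0,7,8], [1,3,6], [1,3,7], [1,4,5], [1,4,7], [1,5,8], [1,6,8], [2,3,5], [2,4,7], [2,5,8], [2,7,8], [3,5,6], [4,5,6]

Hence C_0 ≅ Z^9, C_1 ≅ Z^27, C_2 ≅ Z^18.

The boundary map ∂_1: C_1 → C_0 is given by ∂[p,q] = [q] − [p]. For instance
  ∂[1,6] = [6] − [1].
This gives a 9×27 integer matrix of rank 8; reducing to Smith normal form yields diagonal entries (1,1,1,1,1,1,1,1).

∂_2: C_2 → C_1 acts by ∂[p,q,r] = [q,r] − [p,r] + [p,q]. For instance
  ∂[1,3,6] = [3,6] − [1,6] + [1,3],
  ∂[3,5,6] = [5,6] − [3,6] + [3,5].
As a 27×18 matrix over Z this has rank 18, with invariant factors (1,1,1,1,1,1,1,1,1,1,1,1,1,1,1,1,1,2).

From H_k ≅ ker(∂_k) / im(∂_{k+1}) we obtain:

  H_0: rank C_0 − rank ∂_1 = 9 − 8 = 1, and the invariant factors of ∂_1 are all 1, so H_0 = Z.
  H_1: rank ker ∂_1 − rank ∂_2 = (27 − 8) − 18 = 1, and ∂_2 has invariant factor 2 > 1, so H_1 = Z ⊕ Z/2.
  H_2: rank ker ∂_2 − rank ∂_3 = (18 − 18) − 0 = 0, and there is no ∂_3, so H_2 = 0.

As a check, the Euler characteristic is 9 − 27 + 18 = 0, which agrees with 1 − 1 + 0 = 0.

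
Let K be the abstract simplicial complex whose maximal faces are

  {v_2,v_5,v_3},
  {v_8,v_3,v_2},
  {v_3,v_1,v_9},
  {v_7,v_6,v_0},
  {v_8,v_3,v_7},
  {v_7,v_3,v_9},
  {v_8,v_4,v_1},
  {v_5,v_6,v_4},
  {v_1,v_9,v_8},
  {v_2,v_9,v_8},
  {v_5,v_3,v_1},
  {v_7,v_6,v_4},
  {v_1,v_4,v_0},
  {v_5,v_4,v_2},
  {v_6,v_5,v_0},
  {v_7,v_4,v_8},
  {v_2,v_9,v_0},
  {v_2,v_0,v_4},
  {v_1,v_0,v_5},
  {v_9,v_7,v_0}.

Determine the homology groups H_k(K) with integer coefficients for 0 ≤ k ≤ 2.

Order the vertices as v_0 < v_1 < v_2 < v_3 < v_4 < v_5 < v_6 < v_7 < v_8 < v_9. Listing each simplex with vertices in this order, K has dimension 2 with simplices:

  0-simplices (10): [v_0], [v_1], [v_2], [v_3], [v_4], [v_5], [v_6], [v_7], [v_8], [v_9]
  1-simplices (30): (30 of them)
  2-simplices (20): (20 of them)

giving chain groups C_0 ≅ Z^10, C_1 ≅ Z^30, C_2 ≅ Z^20.

The boundary map ∂_1: C_1 → C_0 maps an edge to its endpoints' difference, ∂[p,q] = q − p. For instance
  ∂[v_1,v_5] = [v_5] − [v_1].
The resulting 10×30 matrix has rank 9, and its Smith normal form has invariant factors (1,1,1,1,1,1,1,1,1).

The boundary map ∂_2: C_2 → C_1 sends each 2-simplex [p,q,r] to [q,r] − [p,r] + [p,q]. For instance
  ∂[v_0,v_1,v_4] = [v_1,v_4] − [v_0,v_4] + [v_0,v_1],
  ∂[v_4,v_6,v_7] = [v_6,v_7] − [v_4,v_7] + [v_4,v_6].
The 30×20 boundary matrix has rank 20 and Smith normal form diag(1,1,1,1,1,1,1,1,1,1,1,1,1,1,1,1,1,1,1,2).

Reading off H_k = ker ∂_k / im ∂_{k+1}:

  H_0: rank C_0 − rank ∂_1 = 10 − 9 = 1, and the invariant factors of ∂_1 are all 1, so H_0 ≅ Z.
  H_1: rank ker ∂_1 − rank ∂_2 = (30 − 9) − 20 = 1, and ∂_2 has invariant factor 2 > 1, so H_1 ≅ Z ⊕ Z_2.
  H_2: rank ker ∂_2 − rank ∂_3 = (20 − 20) − 0 = 0, and there is no ∂_3, so H_2 ≅ 0.

H_0 ≅ Z,  H_1 ≅ Z ⊕ Z_2,  H_2 = 0.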